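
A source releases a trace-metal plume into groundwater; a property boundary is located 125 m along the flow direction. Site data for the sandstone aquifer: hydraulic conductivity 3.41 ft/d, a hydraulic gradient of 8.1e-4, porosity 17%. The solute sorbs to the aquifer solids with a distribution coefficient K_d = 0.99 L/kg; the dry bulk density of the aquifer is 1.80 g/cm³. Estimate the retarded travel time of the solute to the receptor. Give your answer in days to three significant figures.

K = 3.41 ft/d × 0.3048 = 1.039 m/d
q = Ki = 1.039 × 8.1e-4 = 8.419e-4 m/d
v_s = q/n_e = 8.419e-4/0.17 = 0.004952 m/d
Retardation R = 1 + ρ_b·K_d/n = 1 + 1.80×0.99/0.17 = 11.48
Contaminant velocity v_c = v/R = 0.004952/11.48 = 4.313e-4 m/d
t = L/v_c = 125/4.313e-4 = 289800 d

290000 days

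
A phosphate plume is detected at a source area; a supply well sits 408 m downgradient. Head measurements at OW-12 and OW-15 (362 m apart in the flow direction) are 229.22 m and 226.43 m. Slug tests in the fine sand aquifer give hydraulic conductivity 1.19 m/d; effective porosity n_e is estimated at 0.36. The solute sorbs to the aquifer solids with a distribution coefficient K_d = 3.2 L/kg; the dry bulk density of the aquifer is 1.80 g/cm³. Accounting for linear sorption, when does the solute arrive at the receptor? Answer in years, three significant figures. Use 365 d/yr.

746 years

Hydraulic gradient i = (229.22 − 226.43) / 362 = 2.79 / 362 = 0.007707
q = Ki = 1.19 × 0.007707 = 0.009172 m/d
v_s = q/n_e = 0.009172/0.36 = 0.02548 m/d
Retardation R = 1 + ρ_b·K_d/n = 1 + 1.80×3.2/0.36 = 17.00
Contaminant velocity v_c = v/R = 0.02548/17.00 = 0.001499 m/d
t = L/v_c = 408/0.001499 = 272300 d
   = 272300/365 = 746 yr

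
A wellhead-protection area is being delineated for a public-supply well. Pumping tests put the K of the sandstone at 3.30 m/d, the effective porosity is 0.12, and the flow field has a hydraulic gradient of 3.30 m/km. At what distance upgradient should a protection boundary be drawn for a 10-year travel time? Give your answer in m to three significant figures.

331 m

Darcy flux q = K·i = 3.30 × 0.0033 = 0.01089 m/d
v_s = q/n_e = 0.01089/0.12 = 0.09075 m/d
T = 10 yr × 365 = 3650 d
L = v × T = 0.09075 × 3650 = 331.2 m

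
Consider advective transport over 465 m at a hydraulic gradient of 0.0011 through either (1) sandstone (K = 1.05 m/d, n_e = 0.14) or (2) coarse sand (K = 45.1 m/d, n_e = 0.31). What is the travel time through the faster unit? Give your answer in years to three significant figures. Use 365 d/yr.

7.96 years

Unit 1 (sandstone): v = 1.05×0.0011/0.14 = 0.008250 m/d, t = 465/0.008250 = 56360 d
Unit 2 (coarse sand): v = 45.1×0.0011/0.31 = 0.1600 m/d, t = 465/0.1600 = 2906 d
Faster: 2906 d / 365 = 7.96 yr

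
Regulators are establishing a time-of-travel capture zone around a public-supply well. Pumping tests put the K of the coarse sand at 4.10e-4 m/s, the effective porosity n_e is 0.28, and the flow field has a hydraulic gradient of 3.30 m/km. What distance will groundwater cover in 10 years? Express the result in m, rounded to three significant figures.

K = 4.10e-4 m/s × 86400 s/d = 35.42 m/d
Darcy flux q = K·i = 35.42 × 0.0033 = 0.1169 m/d
v = Ki/n = 35.42·0.0033/0.28 = 0.4175 m/d
T = 10 yr × 365 = 3650 d
L = v × T = 0.4175 × 3650 = 1524 m

1520 m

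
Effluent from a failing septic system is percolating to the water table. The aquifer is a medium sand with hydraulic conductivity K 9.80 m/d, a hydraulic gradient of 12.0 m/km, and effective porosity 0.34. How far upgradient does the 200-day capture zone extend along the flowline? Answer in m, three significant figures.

69.2 m

q = Ki = 9.80 × 0.012 = 0.1176 m/d
v = Ki/n = 9.80·0.012/0.34 = 0.3459 m/d
L = v × T = 0.3459 × 200 = 69.18 m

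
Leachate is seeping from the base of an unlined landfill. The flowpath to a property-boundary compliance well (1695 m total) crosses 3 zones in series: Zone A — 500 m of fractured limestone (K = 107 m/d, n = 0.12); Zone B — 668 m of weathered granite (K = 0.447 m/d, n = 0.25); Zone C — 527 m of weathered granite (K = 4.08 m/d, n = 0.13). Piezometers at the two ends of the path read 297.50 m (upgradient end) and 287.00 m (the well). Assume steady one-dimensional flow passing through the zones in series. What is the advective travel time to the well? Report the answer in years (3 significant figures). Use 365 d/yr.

126 years

Total head drop ΔH = 297.50 − 287.00 = 10.50 m
Continuity: the same q passes through each zone, so ΔH = q·Σ(L_j/K_j) — the zones act as resistances in series.
Σ(L/K) = 500/107 + 668/0.447 + 527/4.08 = 4.673 + 1494 + 129.2 = 1628 d
q = ΔH / Σ(L/K) = 10.50 / 1628 = 0.006449 m/d (same in every zone)
Zone A: v = q/n = 0.006449/0.12 = 0.05374 m/d → t_A = 500/0.05374 = 9304 d
Zone B: v = q/n = 0.006449/0.25 = 0.02579 m/d → t_B = 668/0.02579 = 25900 d
Zone C: v = q/n = 0.006449/0.13 = 0.04961 m/d → t_C = 527/0.04961 = 10620 d
Total t = 9304 + 25900 + 10620 = 45830 d
   = 45830 / 365 = 126 yr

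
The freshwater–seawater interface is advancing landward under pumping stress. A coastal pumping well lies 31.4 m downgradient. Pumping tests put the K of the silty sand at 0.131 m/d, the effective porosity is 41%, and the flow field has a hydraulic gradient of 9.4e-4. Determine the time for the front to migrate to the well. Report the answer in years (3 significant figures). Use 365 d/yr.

q = Ki = 0.131 × 9.4e-4 = 1.231e-4 m/d
Average linear velocity = 1.231e-4 / 0.41 = 3.003e-4 m/d
t = L / v = 31.4 / 3.003e-4 = 104500 d
   = 104500 / 365 = 286 yr

286 years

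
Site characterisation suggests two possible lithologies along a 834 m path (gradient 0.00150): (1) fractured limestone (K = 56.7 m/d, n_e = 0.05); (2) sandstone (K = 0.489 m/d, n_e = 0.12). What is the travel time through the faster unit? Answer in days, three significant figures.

Unit 1 (fractured limestone): v = 56.7×0.0015/0.05 = 1.701 m/d, t = 834/1.701 = 490.3 d
Unit 2 (sandstone): v = 0.489×0.0015/0.12 = 0.006113 m/d, t = 834/0.006113 = 136400 d
Faster unit: t = 490 d

490 days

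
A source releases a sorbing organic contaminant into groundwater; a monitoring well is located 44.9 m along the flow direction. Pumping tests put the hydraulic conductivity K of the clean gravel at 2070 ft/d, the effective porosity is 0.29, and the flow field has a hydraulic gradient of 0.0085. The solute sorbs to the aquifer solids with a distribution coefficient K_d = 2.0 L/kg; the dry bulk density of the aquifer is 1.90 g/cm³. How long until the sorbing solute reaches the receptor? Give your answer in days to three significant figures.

34.2 days

K = 2070 ft/d × 0.3048 = 630.9 m/d
Darcy flux q = K·i = 630.9 × 0.0085 = 5.363 m/d
Seepage velocity v = q / n = 5.363 / 0.29 = 18.49 m/d
Retardation R = 1 + ρ_b·K_d/n = 1 + 1.90×2.0/0.29 = 14.10
Contaminant velocity v_c = v/R = 18.49/14.10 = 1.311 m/d
t = L/v_c = 44.9/1.311 = 34.24 d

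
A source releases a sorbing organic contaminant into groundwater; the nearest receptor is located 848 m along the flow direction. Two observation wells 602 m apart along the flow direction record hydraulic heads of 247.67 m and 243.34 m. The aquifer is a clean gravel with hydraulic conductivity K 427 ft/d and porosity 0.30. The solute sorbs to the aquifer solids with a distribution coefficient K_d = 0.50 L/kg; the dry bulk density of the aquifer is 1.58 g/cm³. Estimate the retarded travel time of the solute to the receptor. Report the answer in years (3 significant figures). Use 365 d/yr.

2.71 years

Hydraulic gradient i = (247.67 − 243.34) / 602 = 4.33 / 602 = 0.007193
K = 427 ft/d × 0.3048 = 130.1 m/d
Darcy flux q = K·i = 130.1 × 0.007193 = 0.9361 m/d
Average linear velocity = 0.9361 / 0.30 = 3.120 m/d
Retardation R = 1 + ρ_b·K_d/n = 1 + 1.58×0.50/0.30 = 3.633
Contaminant velocity v_c = v/R = 3.120/3.633 = 0.8588 m/d
t = L/v_c = 848/0.8588 = 987.4 d
   = 987.4/365 = 2.71 yr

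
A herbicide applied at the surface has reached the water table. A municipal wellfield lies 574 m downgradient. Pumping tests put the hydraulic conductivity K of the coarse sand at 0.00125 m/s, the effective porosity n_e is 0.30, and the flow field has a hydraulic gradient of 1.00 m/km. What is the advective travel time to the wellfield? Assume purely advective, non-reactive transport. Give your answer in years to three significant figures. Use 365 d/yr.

K = 0.00125 m/s × 86400 s/d = 108.0 m/d
Darcy flux q = K·i = 108.0 × 0.0010 = 0.1080 m/d
Average linear velocity = 0.1080 / 0.30 = 0.3600 m/d
t = L / v = 574 / 0.3600 = 1594 d
   = 1594 / 365 = 4.37 yr

4.37 years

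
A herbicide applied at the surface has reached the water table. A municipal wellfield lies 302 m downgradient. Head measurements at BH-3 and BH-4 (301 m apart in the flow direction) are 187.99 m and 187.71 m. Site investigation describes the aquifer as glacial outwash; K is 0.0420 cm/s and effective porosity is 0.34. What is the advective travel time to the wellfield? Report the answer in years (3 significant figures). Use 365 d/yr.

Hydraulic gradient i = (187.99 − 187.71) / 301 = 0.28 / 301 = 9.302e-4
K = 0.0420 cm/s × 864 = 36.29 m/d
Specific discharge q = 36.29 × 9.302e-4 = 0.03376 m/d
Average linear velocity = 0.03376 / 0.34 = 0.09928 m/d
t = L / v = 302 / 0.09928 = 3042 d
   = 3042 / 365 = 8.33 yr

8.33 years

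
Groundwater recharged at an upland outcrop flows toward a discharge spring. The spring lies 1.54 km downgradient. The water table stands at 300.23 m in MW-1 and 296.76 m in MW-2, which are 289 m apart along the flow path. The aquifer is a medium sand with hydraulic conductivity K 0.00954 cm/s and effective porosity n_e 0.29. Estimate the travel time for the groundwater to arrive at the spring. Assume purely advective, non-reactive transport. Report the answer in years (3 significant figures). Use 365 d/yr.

Hydraulic gradient i = (300.23 − 296.76) / 289 = 3.47 / 289 = 0.01201
K = 0.00954 cm/s × 864 = 8.243 m/d
Darcy flux q = K·i = 8.243 × 0.01201 = 0.09897 m/d
Seepage velocity v = q / n = 0.09897 / 0.29 = 0.3413 m/d
L = 1.54 km = 1540 m
t = L / v = 1540 / 0.3413 = 4513 d
   = 4513 / 365 = 12.4 yr

12.4 years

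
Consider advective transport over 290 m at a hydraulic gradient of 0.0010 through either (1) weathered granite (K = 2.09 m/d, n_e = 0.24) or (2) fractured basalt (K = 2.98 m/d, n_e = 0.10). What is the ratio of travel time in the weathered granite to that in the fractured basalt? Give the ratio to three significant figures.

3.42

Unit 1 (weathered granite): v = 2.09×0.0010/0.24 = 0.008708 m/d, t = 290/0.008708 = 33300 d
Unit 2 (fractured basalt): v = 2.98×0.0010/0.10 = 0.02980 m/d, t = 290/0.02980 = 9732 d
t(weathered granite) / t(fractured basalt) = 33300/9732 = 3.42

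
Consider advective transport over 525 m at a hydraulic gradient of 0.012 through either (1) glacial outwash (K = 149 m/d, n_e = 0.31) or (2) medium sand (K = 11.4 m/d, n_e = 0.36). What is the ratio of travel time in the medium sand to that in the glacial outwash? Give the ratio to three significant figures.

15.2

Unit 1 (glacial outwash): v = 149×0.012/0.31 = 5.768 m/d, t = 525/5.768 = 91.02 d
Unit 2 (medium sand): v = 11.4×0.012/0.36 = 0.3800 m/d, t = 525/0.3800 = 1382 d
t(medium sand) / t(glacial outwash) = 1382/91.02 = 15.2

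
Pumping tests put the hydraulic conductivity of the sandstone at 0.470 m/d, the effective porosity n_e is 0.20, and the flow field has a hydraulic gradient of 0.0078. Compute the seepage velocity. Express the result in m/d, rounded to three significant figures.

0.0183 m/d

Darcy flux q = K·i = 0.470 × 0.0078 = 0.003666 m/d
Average linear velocity = 0.003666 / 0.20 = 0.01833 m/d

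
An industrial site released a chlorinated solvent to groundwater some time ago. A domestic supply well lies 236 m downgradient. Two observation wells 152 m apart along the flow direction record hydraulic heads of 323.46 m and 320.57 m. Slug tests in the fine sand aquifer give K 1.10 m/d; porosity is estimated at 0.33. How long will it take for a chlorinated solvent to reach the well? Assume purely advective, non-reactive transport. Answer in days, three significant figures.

Hydraulic gradient i = (323.46 − 320.57) / 152 = 2.89 / 152 = 0.01901
Darcy flux q = K·i = 1.10 × 0.01901 = 0.02091 m/d
Average linear velocity = 0.02091 / 0.33 = 0.06338 m/d
t = L / v = 236 / 0.06338 = 3724 d

3720 days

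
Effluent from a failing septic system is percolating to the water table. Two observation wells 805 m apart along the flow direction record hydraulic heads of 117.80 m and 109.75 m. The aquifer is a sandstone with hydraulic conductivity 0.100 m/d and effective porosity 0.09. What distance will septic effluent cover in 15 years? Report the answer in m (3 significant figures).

60.8 m

Hydraulic gradient i = (117.80 − 109.75) / 805 = 8.05 / 805 = 0.01000
q = Ki = 0.100 × 0.01000 = 0.001000 m/d
Average linear velocity = 0.001000 / 0.09 = 0.01111 m/d
T = 15 yr × 365 = 5475 d
L = v × T = 0.01111 × 5475 = 60.83 m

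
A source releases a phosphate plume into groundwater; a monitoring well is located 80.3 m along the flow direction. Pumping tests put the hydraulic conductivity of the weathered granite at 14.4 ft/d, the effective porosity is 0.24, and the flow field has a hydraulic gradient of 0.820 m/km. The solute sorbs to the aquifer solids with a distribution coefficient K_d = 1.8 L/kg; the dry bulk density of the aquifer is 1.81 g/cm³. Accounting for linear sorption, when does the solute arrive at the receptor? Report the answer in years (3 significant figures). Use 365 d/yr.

214 years

K = 14.4 ft/d × 0.3048 = 4.389 m/d
q = Ki = 4.389 × 8.2e-4 = 0.003599 m/d
v = Ki/n = 4.389·8.2e-4/0.24 = 0.01500 m/d
Retardation R = 1 + ρ_b·K_d/n = 1 + 1.81×1.8/0.24 = 14.58
Contaminant velocity v_c = v/R = 0.01500/14.58 = 0.001029 m/d
t = L/v_c = 80.3/0.001029 = 78040 d
   = 78040/365 = 214 yr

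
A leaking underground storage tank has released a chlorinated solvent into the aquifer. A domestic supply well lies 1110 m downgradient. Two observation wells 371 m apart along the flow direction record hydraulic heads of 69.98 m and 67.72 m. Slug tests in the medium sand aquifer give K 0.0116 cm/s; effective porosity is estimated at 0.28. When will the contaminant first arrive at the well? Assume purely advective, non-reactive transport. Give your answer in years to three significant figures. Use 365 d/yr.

13.9 years

Hydraulic gradient i = (69.98 − 67.72) / 371 = 2.26 / 371 = 0.006092
K = 0.0116 cm/s × 864 = 10.02 m/d
q = Ki = 10.02 × 0.006092 = 0.06105 m/d
v = Ki/n = 10.02·0.006092/0.28 = 0.2180 m/d
t = L / v = 1110 / 0.2180 = 5091 d
   = 5091 / 365 = 13.9 yr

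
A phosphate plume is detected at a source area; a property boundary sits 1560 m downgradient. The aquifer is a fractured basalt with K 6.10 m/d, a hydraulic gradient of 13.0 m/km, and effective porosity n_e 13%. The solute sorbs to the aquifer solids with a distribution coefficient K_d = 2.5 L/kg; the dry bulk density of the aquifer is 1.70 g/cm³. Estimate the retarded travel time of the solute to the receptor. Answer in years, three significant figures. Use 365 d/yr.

q = Ki = 6.10 × 0.013 = 0.07930 m/d
Average linear velocity = 0.07930 / 0.13 = 0.6100 m/d
Retardation R = 1 + ρ_b·K_d/n = 1 + 1.70×2.5/0.13 = 33.69
Contaminant velocity v_c = v/R = 0.6100/33.69 = 0.01811 m/d
t = L/v_c = 1560/0.01811 = 86160 d
   = 86160/365 = 236 yr

236 years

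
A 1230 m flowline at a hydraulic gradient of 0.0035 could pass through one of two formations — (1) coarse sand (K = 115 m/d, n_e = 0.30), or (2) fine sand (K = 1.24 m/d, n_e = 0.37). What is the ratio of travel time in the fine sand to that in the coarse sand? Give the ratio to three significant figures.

114

Unit 1 (coarse sand): v = 115×0.0035/0.30 = 1.342 m/d, t = 1230/1.342 = 916.8 d
Unit 2 (fine sand): v = 1.24×0.0035/0.37 = 0.01173 m/d, t = 1230/0.01173 = 104900 d
t(fine sand) / t(coarse sand) = 104900/916.8 = 114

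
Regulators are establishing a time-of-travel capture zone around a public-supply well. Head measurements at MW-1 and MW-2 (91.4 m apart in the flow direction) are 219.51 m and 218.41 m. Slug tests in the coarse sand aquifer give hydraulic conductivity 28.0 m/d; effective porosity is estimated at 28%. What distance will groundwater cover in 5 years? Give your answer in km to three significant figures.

2.20 km

Hydraulic gradient i = (219.51 − 218.41) / 91.4 = 1.10 / 91.4 = 0.01204
Darcy flux q = K·i = 28.0 × 0.01204 = 0.3370 m/d
v_s = q/n_e = 0.3370/0.28 = 1.204 m/d
T = 5 yr × 365 = 1825 d
L = v × T = 1.204 × 1825 = 2196 m
   = 2.20 km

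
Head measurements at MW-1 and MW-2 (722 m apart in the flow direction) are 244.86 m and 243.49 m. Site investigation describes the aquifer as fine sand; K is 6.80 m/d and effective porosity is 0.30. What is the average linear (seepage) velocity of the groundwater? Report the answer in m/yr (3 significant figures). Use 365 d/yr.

15.7 m/yr

Hydraulic gradient i = (244.86 − 243.49) / 722 = 1.37 / 722 = 0.001898
q = Ki = 6.80 × 0.001898 = 0.01290 m/d
v = Ki/n = 6.80·0.001898/0.30 = 0.04301 m/d
   = 0.04301 × 365 = 15.7 m/yr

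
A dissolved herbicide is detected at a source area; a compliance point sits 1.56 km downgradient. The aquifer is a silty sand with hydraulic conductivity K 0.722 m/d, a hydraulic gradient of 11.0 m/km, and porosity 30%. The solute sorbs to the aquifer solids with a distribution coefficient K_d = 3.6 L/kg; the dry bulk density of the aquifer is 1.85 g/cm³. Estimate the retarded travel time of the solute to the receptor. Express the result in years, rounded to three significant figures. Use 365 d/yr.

Darcy flux q = K·i = 0.722 × 0.011 = 0.007942 m/d
Average linear velocity = 0.007942 / 0.30 = 0.02647 m/d
Retardation R = 1 + ρ_b·K_d/n = 1 + 1.85×3.6/0.30 = 23.20
Contaminant velocity v_c = v/R = 0.02647/23.20 = 0.001141 m/d
L = 1.56 km = 1560 m
t = L/v_c = 1560/0.001141 = 1.367e6 d
   = 1.367e6/365 = 3750 yr

3750 years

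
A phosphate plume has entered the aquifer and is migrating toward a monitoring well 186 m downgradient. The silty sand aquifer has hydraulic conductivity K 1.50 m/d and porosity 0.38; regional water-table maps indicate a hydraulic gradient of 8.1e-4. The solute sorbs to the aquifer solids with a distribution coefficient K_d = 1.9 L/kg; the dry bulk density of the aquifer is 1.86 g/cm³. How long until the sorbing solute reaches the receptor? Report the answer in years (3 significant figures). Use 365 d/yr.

Specific discharge q = 1.50 × 8.1e-4 = 0.001215 m/d
Seepage velocity v = q / n = 0.001215 / 0.38 = 0.003197 m/d
Retardation R = 1 + ρ_b·K_d/n = 1 + 1.86×1.9/0.38 = 10.30
Contaminant velocity v_c = v/R = 0.003197/10.30 = 3.104e-4 m/d
t = L/v_c = 186/3.104e-4 = 599200 d
   = 599200/365 = 1640 yr

1640 years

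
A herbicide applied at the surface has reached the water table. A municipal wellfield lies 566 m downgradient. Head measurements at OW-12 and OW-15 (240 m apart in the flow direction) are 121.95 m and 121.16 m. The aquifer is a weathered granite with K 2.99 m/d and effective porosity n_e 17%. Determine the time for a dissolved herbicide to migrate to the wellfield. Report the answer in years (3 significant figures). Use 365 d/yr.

Hydraulic gradient i = (121.95 − 121.16) / 240 = 0.79 / 240 = 0.003292
q = Ki = 2.99 × 0.003292 = 0.009842 m/d
v = Ki/n = 2.99·0.003292/0.17 = 0.05789 m/d
t = L / v = 566 / 0.05789 = 9776 d
   = 9776 / 365 = 26.8 yr

26.8 years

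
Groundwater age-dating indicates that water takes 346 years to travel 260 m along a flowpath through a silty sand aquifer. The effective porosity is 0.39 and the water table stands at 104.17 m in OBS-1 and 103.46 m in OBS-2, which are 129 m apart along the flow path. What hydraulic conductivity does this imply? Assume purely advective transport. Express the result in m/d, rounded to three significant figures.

0.146 m/d

Hydraulic gradient i = (104.17 − 103.46) / 129 = 0.71 / 129 = 0.005504
t = 346 years = 126300 d
v = L / t = 260 / 126300 = 0.002059 m/d
K = v · n / i = 0.002059 × 0.39 / 0.005504 = 0.146 m/d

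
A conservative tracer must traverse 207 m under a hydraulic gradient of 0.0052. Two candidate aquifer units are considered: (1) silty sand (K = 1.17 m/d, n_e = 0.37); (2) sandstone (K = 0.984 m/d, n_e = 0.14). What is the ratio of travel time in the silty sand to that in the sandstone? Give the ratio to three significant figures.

2.22

Unit 1 (silty sand): v = 1.17×0.0052/0.37 = 0.01644 m/d, t = 207/0.01644 = 12590 d
Unit 2 (sandstone): v = 0.984×0.0052/0.14 = 0.03655 m/d, t = 207/0.03655 = 5664 d
t(silty sand) / t(sandstone) = 12590/5664 = 2.22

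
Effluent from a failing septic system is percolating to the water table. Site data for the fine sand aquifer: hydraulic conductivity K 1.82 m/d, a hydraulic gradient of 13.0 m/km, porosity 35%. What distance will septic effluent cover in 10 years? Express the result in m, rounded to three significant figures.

q = Ki = 1.82 × 0.013 = 0.02366 m/d
Average linear velocity = 0.02366 / 0.35 = 0.06760 m/d
T = 10 yr × 365 = 3650 d
L = v × T = 0.06760 × 3650 = 246.7 m

247 m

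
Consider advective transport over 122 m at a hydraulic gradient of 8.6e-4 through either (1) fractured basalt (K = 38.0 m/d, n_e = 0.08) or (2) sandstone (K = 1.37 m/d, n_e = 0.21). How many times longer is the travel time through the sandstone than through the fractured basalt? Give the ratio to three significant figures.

Unit 1 (fractured basalt): v = 38.0×8.6e-4/0.08 = 0.4085 m/d, t = 122/0.4085 = 298.7 d
Unit 2 (sandstone): v = 1.37×8.6e-4/0.21 = 0.005610 m/d, t = 122/0.005610 = 21750 d
t(sandstone) / t(fractured basalt) = 21750/298.7 = 72.8

72.8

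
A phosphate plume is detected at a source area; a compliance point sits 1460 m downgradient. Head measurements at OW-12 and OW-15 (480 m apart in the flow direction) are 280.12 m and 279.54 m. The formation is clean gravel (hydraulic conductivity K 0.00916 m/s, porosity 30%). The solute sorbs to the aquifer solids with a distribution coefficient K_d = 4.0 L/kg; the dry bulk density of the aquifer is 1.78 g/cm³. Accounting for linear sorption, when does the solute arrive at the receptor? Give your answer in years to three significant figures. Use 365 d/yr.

Hydraulic gradient i = (280.12 − 279.54) / 480 = 0.58 / 480 = 0.001208
K = 0.00916 m/s × 86400 s/d = 791.4 m/d
Specific discharge q = 791.4 × 0.001208 = 0.9563 m/d
Seepage velocity v = q / n = 0.9563 / 0.30 = 3.188 m/d
Retardation R = 1 + ρ_b·K_d/n = 1 + 1.78×4.0/0.30 = 24.73
Contaminant velocity v_c = v/R = 3.188/24.73 = 0.1289 m/d
t = L/v_c = 1460/0.1289 = 11330 d
   = 11330/365 = 31.0 yr

31.0 years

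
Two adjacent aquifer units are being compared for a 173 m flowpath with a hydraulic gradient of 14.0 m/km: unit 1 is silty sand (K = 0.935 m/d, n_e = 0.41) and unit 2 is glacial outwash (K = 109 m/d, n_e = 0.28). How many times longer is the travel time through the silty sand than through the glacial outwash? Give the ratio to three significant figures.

171

Unit 1 (silty sand): v = 0.935×0.014/0.41 = 0.03193 m/d, t = 173/0.03193 = 5419 d
Unit 2 (glacial outwash): v = 109×0.014/0.28 = 5.450 m/d, t = 173/5.450 = 31.74 d
t(silty sand) / t(glacial outwash) = 5419/31.74 = 171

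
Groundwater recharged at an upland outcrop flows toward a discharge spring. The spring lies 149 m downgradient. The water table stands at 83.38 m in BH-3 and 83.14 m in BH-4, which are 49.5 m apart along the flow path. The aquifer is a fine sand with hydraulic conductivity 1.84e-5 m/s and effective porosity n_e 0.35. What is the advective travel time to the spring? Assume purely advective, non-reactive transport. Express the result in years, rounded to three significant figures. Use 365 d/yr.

18.5 years

Hydraulic gradient i = (83.38 − 83.14) / 49.5 = 0.24 / 49.5 = 0.004848
K = 1.84e-5 m/s × 86400 s/d = 1.590 m/d
q = Ki = 1.590 × 0.004848 = 0.007708 m/d
v = Ki/n = 1.590·0.004848/0.35 = 0.02202 m/d
t = L / v = 149 / 0.02202 = 6766 d
   = 6766 / 365 = 18.5 yr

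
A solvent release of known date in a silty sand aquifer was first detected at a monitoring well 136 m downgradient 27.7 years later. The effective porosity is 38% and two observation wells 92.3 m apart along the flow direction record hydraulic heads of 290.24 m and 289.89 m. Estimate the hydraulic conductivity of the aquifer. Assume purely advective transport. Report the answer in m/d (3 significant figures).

Hydraulic gradient i = (290.24 − 289.89) / 92.3 = 0.35 / 92.3 = 0.003792
t = 27.7 years = 10110 d
v = L / t = 136 / 10110 = 0.01345 m/d
K = v · n / i = 0.01345 × 0.38 / 0.003792 = 1.35 m/d

1.35 m/d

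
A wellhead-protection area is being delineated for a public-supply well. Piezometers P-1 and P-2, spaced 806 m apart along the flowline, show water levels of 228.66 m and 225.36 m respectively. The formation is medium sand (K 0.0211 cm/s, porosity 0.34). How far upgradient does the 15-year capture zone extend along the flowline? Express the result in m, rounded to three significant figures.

1200 m

Hydraulic gradient i = (228.66 − 225.36) / 806 = 3.30 / 806 = 0.004094
K = 0.0211 cm/s × 864 = 18.23 m/d
Darcy flux q = K·i = 18.23 × 0.004094 = 0.07464 m/d
Seepage velocity v = q / n = 0.07464 / 0.34 = 0.2195 m/d
T = 15 yr × 365 = 5475 d
L = v × T = 0.2195 × 5475 = 1202 m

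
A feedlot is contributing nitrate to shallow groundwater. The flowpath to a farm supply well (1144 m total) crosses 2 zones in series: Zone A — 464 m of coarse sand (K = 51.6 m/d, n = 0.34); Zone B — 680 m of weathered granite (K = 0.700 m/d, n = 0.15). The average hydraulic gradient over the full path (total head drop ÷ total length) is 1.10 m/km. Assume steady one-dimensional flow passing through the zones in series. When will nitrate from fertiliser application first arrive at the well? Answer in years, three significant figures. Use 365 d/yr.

Steady 1-D flow in series ⇒ the Darcy flux q is identical in every zone and the zone head losses add (resistances L/K in series).
Σ(L/K) = 464/51.6 + 680/0.700 = 8.992 + 971.4 = 980.4 d
K_eq = L_total / Σ(L/K) = 1144 / 980.4 = 1.167 m/d
q = K_eq · i = 1.167 × 0.0011 = 0.001284 m/d (same in every zone)
Zone A: v = q/n = 0.001284/0.34 = 0.003775 m/d → t_A = 464/0.003775 = 122900 d
Zone B: v = q/n = 0.001284/0.15 = 0.008557 m/d → t_B = 680/0.008557 = 79470 d
Total t = 122900 + 79470 = 202400 d
   = 202400 / 365 = 554 yr

554 years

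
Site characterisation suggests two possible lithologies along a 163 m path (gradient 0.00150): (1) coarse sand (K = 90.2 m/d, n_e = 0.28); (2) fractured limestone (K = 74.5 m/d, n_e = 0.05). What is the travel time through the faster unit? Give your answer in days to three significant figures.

72.9 days

Unit 1 (coarse sand): v = 90.2×0.0015/0.28 = 0.4832 m/d, t = 163/0.4832 = 337.3 d
Unit 2 (fractured limestone): v = 74.5×0.0015/0.05 = 2.235 m/d, t = 163/2.235 = 72.93 d
Faster unit: t = 72.9 d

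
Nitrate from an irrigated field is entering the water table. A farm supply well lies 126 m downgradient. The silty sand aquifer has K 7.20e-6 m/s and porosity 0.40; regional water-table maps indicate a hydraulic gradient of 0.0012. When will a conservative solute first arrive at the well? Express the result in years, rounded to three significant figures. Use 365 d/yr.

185 years

K = 7.20e-6 m/s × 86400 s/d = 0.6221 m/d
Specific discharge q = 0.6221 × 0.0012 = 7.465e-4 m/d
v = Ki/n = 0.6221·0.0012/0.40 = 0.001866 m/d
t = L / v = 126 / 0.001866 = 67520 d
   = 67520 / 365 = 185 yr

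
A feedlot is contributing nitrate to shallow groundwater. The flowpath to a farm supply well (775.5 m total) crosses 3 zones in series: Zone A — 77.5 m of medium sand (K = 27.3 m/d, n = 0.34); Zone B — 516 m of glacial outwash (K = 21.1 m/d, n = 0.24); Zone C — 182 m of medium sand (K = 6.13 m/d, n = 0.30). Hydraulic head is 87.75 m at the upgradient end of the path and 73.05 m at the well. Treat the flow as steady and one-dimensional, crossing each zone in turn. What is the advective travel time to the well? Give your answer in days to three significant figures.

794 days

Total head drop ΔH = 87.75 − 73.05 = 14.70 m
Steady 1-D flow in series ⇒ the Darcy flux q is identical in every zone and the zone head losses add (resistances L/K in series).
Σ(L/K) = 77.5/27.3 + 516/21.1 + 182/6.13 = 2.839 + 24.45 + 29.69 = 56.98 d
q = ΔH / Σ(L/K) = 14.70 / 56.98 = 0.2580 m/d (same in every zone)
Zone A: v = q/n = 0.2580/0.34 = 0.7587 m/d → t_A = 77.5/0.7587 = 102.1 d
Zone B: v = q/n = 0.2580/0.24 = 1.075 m/d → t_B = 516/1.075 = 480.1 d
Zone C: v = q/n = 0.2580/0.30 = 0.8599 m/d → t_C = 182/0.8599 = 211.7 d
Total t = 102.1 + 480.1 + 211.7 = 793.9 d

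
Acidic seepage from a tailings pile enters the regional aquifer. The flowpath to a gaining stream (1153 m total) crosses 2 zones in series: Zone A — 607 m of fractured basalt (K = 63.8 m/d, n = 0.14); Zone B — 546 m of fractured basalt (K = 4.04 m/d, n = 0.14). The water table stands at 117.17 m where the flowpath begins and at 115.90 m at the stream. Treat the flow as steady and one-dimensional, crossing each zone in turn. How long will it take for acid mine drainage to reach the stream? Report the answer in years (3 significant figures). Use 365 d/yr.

50.4 years

Total head drop ΔH = 117.17 − 115.90 = 1.27 m
Continuity: the same q passes through each zone, so ΔH = q·Σ(L_j/K_j) — the zones act as resistances in series.
Σ(L/K) = 607/63.8 + 546/4.04 = 9.514 + 135.1 = 144.7 d
q = ΔH / Σ(L/K) = 1.27 / 144.7 = 0.008779 m/d (same in every zone)
Zone A: v = q/n = 0.008779/0.14 = 0.06271 m/d → t_A = 607/0.06271 = 9680 d
Zone B: v = q/n = 0.008779/0.14 = 0.06271 m/d → t_B = 546/0.06271 = 8707 d
Total t = 9680 + 8707 = 18390 d
   = 18390 / 365 = 50.4 yr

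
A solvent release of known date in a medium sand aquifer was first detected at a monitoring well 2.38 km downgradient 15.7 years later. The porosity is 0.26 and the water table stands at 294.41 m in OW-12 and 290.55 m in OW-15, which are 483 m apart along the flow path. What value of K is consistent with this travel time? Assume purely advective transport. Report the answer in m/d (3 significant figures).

13.5 m/d

Hydraulic gradient i = (294.41 − 290.55) / 483 = 3.86 / 483 = 0.007992
t = 15.7 years = 5731 d
L = 2.38 km = 2380 m
v = L / t = 2380 / 5731 = 0.4153 m/d
K = v · n / i = 0.4153 × 0.26 / 0.007992 = 13.5 m/d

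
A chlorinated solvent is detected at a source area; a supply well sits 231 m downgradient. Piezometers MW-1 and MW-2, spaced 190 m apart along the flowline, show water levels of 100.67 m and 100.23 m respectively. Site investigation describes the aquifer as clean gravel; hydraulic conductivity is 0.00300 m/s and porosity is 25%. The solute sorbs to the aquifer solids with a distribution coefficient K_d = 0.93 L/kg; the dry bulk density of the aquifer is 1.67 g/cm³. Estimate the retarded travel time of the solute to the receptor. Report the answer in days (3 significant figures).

694 days

Hydraulic gradient i = (100.67 − 100.23) / 190 = 0.44 / 190 = 0.002316
K = 0.00300 m/s × 86400 s/d = 259.2 m/d
q = Ki = 259.2 × 0.002316 = 0.6003 m/d
v_s = q/n_e = 0.6003/0.25 = 2.401 m/d
Retardation R = 1 + ρ_b·K_d/n = 1 + 1.67×0.93/0.25 = 7.212
Contaminant velocity v_c = v/R = 2.401/7.212 = 0.3329 m/d
t = L/v_c = 231/0.3329 = 693.9 d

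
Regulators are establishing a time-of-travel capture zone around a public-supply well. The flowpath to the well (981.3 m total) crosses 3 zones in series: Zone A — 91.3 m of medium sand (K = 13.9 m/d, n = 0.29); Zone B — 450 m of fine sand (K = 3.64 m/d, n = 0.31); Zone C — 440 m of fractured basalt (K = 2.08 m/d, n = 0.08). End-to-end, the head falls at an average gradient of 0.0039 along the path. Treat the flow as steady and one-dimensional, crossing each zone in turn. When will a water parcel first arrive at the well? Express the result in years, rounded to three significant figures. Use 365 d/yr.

Steady 1-D flow in series ⇒ the Darcy flux q is identical in every zone and the zone head losses add (resistances L/K in series).
Σ(L/K) = 91.3/13.9 + 450/3.64 + 440/2.08 = 6.568 + 123.6 + 211.5 = 341.7 d
K_eq = L_total / Σ(L/K) = 981.3 / 341.7 = 2.872 m/d
q = K_eq · i = 2.872 × 0.0039 = 0.01120 m/d (same in every zone)
Zone A: v = q/n = 0.01120/0.29 = 0.03862 m/d → t_A = 91.3/0.03862 = 2364 d
Zone B: v = q/n = 0.01120/0.31 = 0.03613 m/d → t_B = 450/0.03613 = 12460 d
Zone C: v = q/n = 0.01120/0.08 = 0.1400 m/d → t_C = 440/0.1400 = 3143 d
Total t = 2364 + 12460 + 3143 = 17960 d
   = 17960 / 365 = 49.2 yr

49.2 years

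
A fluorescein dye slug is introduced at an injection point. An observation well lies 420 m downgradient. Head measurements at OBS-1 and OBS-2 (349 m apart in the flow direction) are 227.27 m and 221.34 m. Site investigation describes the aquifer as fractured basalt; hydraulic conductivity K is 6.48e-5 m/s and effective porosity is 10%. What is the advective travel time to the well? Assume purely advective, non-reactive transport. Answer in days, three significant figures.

442 days

Hydraulic gradient i = (227.27 − 221.34) / 349 = 5.93 / 349 = 0.01699
K = 6.48e-5 m/s × 86400 s/d = 5.599 m/d
q = Ki = 5.599 × 0.01699 = 0.09513 m/d
v_s = q/n_e = 0.09513/0.10 = 0.9513 m/d
t = L / v = 420 / 0.9513 = 441.5 d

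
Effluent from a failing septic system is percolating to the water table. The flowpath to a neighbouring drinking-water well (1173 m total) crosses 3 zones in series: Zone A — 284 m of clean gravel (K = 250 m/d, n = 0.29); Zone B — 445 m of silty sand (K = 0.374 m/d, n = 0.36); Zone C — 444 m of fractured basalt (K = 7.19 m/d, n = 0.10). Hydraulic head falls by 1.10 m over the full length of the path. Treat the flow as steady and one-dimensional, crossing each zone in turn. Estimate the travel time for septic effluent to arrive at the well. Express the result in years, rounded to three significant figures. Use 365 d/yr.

Continuity: the same q passes through each zone, so ΔH = q·Σ(L_j/K_j) — the zones act as resistances in series.
Σ(L/K) = 284/250 + 445/0.374 + 444/7.19 = 1.136 + 1190 + 61.75 = 1253 d
q = ΔH / Σ(L/K) = 1.10 / 1253 = 8.781e-4 m/d (same in every zone)
Zone A: v = q/n = 8.781e-4/0.29 = 0.003028 m/d → t_A = 284/0.003028 = 93800 d
Zone B: v = q/n = 8.781e-4/0.36 = 0.002439 m/d → t_B = 445/0.002439 = 182400 d
Zone C: v = q/n = 8.781e-4/0.10 = 0.008781 m/d → t_C = 444/0.008781 = 50560 d
Total t = 93800 + 182400 + 50560 = 326800 d
   = 326800 / 365 = 895 yr

895 years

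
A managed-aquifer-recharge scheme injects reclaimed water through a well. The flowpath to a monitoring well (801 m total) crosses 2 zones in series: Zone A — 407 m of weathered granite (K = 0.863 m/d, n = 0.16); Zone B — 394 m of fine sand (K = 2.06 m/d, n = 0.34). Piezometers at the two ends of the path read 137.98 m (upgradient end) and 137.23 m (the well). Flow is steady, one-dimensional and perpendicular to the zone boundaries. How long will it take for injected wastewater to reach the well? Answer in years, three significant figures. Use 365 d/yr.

482 years

Total head drop ΔH = 137.98 − 137.23 = 0.75 m
Continuity: the same q passes through each zone, so ΔH = q·Σ(L_j/K_j) — the zones act as resistances in series.
Σ(L/K) = 407/0.863 + 394/2.06 = 471.6 + 191.3 = 662.9 d
q = ΔH / Σ(L/K) = 0.75 / 662.9 = 0.001131 m/d (same in every zone)
Zone A: v = q/n = 0.001131/0.16 = 0.007071 m/d → t_A = 407/0.007071 = 57560 d
Zone B: v = q/n = 0.001131/0.34 = 0.003328 m/d → t_B = 394/0.003328 = 118400 d
Total t = 57560 + 118400 = 176000 d
   = 176000 / 365 = 482 yr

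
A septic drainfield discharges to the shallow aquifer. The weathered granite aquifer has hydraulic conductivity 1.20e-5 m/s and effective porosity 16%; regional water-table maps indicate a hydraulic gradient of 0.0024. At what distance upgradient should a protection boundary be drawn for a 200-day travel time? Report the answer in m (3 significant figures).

3.11 m

K = 1.20e-5 m/s × 86400 s/d = 1.037 m/d
Darcy flux q = K·i = 1.037 × 0.0024 = 0.002488 m/d
Seepage velocity v = q / n = 0.002488 / 0.16 = 0.01555 m/d
L = v × T = 0.01555 × 200 = 3.110 m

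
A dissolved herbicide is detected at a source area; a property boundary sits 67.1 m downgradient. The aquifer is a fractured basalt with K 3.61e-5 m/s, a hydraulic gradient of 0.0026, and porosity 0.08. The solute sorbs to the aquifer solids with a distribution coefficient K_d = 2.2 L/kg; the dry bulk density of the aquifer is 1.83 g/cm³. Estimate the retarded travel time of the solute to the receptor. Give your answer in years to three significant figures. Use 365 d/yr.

K = 3.61e-5 m/s × 86400 s/d = 3.119 m/d
Darcy flux q = K·i = 3.119 × 0.0026 = 0.008110 m/d
Seepage velocity v = q / n = 0.008110 / 0.08 = 0.1014 m/d
Retardation R = 1 + ρ_b·K_d/n = 1 + 1.83×2.2/0.08 = 51.33
Contaminant velocity v_c = v/R = 0.1014/51.33 = 0.001975 m/d
t = L/v_c = 67.1/0.001975 = 33970 d
   = 33970/365 = 93.1 yr

93.1 years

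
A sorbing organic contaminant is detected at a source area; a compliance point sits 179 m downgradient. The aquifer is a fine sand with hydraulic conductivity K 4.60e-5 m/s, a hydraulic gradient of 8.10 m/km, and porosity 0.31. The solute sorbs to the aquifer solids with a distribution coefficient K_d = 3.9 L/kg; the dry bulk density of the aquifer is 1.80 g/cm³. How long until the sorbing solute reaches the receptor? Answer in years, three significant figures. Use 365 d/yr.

K = 4.60e-5 m/s × 86400 s/d = 3.974 m/d
Darcy flux q = K·i = 3.974 × 0.0081 = 0.03219 m/d
v_s = q/n_e = 0.03219/0.31 = 0.1038 m/d
Retardation R = 1 + ρ_b·K_d/n = 1 + 1.80×3.9/0.31 = 23.65
Contaminant velocity v_c = v/R = 0.1038/23.65 = 0.004392 m/d
t = L/v_c = 179/0.004392 = 40760 d
   = 40760/365 = 112 yr

112 years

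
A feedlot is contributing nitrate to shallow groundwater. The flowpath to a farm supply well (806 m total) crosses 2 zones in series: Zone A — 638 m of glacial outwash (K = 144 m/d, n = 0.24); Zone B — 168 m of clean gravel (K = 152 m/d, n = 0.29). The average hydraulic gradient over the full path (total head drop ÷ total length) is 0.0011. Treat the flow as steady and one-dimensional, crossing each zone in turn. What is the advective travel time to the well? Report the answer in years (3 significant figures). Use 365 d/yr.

3.45 years

Continuity: the same q passes through each zone, so ΔH = q·Σ(L_j/K_j) — the zones act as resistances in series.
Σ(L/K) = 638/144 + 168/152 = 4.431 + 1.105 = 5.536 d
K_eq = L_total / Σ(L/K) = 806 / 5.536 = 145.6 m/d
q = K_eq · i = 145.6 × 0.0011 = 0.1602 m/d (same in every zone)
Zone A: v = q/n = 0.1602/0.24 = 0.6673 m/d → t_A = 638/0.6673 = 956.1 d
Zone B: v = q/n = 0.1602/0.29 = 0.5523 m/d → t_B = 168/0.5523 = 304.2 d
Total t = 956.1 + 304.2 = 1260 d
   = 1260 / 365 = 3.45 yr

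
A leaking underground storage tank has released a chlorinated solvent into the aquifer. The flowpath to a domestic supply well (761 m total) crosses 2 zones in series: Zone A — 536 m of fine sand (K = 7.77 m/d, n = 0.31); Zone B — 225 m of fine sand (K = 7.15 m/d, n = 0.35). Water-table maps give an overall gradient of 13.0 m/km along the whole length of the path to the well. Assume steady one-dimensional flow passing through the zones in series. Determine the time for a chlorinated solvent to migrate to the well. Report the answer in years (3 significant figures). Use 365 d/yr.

Continuity: the same q passes through each zone, so ΔH = q·Σ(L_j/K_j) — the zones act as resistances in series.
Σ(L/K) = 536/7.77 + 225/7.15 = 68.98 + 31.47 = 100.5 d
K_eq = L_total / Σ(L/K) = 761 / 100.5 = 7.576 m/d
q = K_eq · i = 7.576 × 0.013 = 0.09849 m/d (same in every zone)
Zone A: v = q/n = 0.09849/0.31 = 0.3177 m/d → t_A = 536/0.3177 = 1687 d
Zone B: v = q/n = 0.09849/0.35 = 0.2814 m/d → t_B = 225/0.2814 = 799.6 d
Total t = 1687 + 799.6 = 2487 d
   = 2487 / 365 = 6.81 yr

6.81 years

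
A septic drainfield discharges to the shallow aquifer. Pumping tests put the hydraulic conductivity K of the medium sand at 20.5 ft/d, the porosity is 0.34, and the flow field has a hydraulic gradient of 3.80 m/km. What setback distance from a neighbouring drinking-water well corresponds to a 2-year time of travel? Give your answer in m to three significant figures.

51.0 m

K = 20.5 ft/d × 0.3048 = 6.248 m/d
Darcy flux q = K·i = 6.248 × 0.0038 = 0.02374 m/d
v_s = q/n_e = 0.02374/0.34 = 0.06984 m/d
T = 2 yr × 365 = 730 d
L = v × T = 0.06984 × 730 = 50.98 m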